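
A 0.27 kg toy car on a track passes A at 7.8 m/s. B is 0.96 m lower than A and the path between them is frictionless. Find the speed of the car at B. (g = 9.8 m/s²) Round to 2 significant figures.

v = 8.9 m/s

Energy conservation between the two points: ½mv₀² + mgh = ½mv²
v² = v₀² + 2gh = (7.8)² + 2(9.8)(0.96) = 79.656
v = √79.656 = 8.925 m/s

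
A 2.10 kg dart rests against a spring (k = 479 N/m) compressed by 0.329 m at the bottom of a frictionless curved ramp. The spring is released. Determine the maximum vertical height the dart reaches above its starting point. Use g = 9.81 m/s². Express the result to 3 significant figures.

h = 1.26 m

Energy conservation from release to the highest point: ½kx² = mgh
h = kx²/(2mg) = (479)(0.329)²/(2 × 2.10 × 9.81) = 1.258 m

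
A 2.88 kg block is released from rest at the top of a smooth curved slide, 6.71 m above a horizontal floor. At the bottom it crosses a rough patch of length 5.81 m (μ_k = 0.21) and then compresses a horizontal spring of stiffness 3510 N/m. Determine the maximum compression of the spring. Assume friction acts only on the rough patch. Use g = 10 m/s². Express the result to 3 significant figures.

Initial energy: E₁ = mgh = (2.88)(10)(6.71) = 193.25 J
Friction removes W_f = μ_k mg d = (0.21)(2.88)(10)(5.81) = 35.14 J
Energy reaching the spring: E = 193.25 − 35.14 = 158.11 J
At max compression ½kx² = E ⇒ x = √(2E/k) = √(2 × 158.11/3510) = 0.3002 m

x = 0.300 m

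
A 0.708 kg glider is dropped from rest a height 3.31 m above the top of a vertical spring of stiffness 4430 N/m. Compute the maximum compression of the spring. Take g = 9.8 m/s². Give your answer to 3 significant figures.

Let x be the compression. The total drop is H + x, and the glider is instantaneously at rest at max compression, so energy conservation gives:
mg(H + x) = ½kx²
½(4430)x² − (0.708)(9.8)x − (0.708)(9.8)(3.31) = 0
2215x² − 6.938x − 22.97 = 0
x = [6.938 + √(48.14 + 203480)]/(2 × 2215) = 0.1034 m

x = 0.103 m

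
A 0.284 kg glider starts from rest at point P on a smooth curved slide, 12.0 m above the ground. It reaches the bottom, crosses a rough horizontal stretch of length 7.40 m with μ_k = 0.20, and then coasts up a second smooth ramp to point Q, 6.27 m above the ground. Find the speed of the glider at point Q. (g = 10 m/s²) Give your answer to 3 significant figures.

v = 9.22 m/s

Energy at P: mgh₁ = (0.284)(10)(12.0) = 34.080 J
Friction loss: W_f = μ_k mg d = 4.203 J
At Q: ½mv² + mgh₂ = mgh₁ − W_f
½mv² = 34.080 − 4.203 − 17.807 = 12.070 J
v = √(2 × 12.070/0.284) = 9.220 m/s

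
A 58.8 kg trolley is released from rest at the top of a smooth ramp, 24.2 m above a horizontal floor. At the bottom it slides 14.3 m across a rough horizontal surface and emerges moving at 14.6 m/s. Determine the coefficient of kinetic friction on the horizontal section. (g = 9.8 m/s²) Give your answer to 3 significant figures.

μ_k = 0.932

Energy at the top = energy at the end + work done against friction:
mgh = ½mv² + μ_k m g d
mgh = 13945 J; ½mv² = 6266.9 J
W_f = 13945 − 6266.9 = 7678 J
μ_k = W_f/(mg·d) = 7678/(576.2 × 14.3) = 0.9318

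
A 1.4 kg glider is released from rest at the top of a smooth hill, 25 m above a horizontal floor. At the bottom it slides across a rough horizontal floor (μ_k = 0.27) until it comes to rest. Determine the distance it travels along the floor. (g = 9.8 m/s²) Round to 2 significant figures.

d = 93 m

Applying the work–energy principle:
At rest all PE has been dissipated by friction: mgh = μ_k m g d
d = h/μ_k = 25/0.27 = 92.59 m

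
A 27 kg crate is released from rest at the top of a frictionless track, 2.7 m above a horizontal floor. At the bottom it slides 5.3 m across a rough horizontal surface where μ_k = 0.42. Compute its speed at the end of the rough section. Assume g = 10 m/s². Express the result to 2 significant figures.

Energy at the top = energy at the end + work done against friction:
mgh = ½mv² + μ_k m g d
W_f = μ_k mg d = (0.42)(27)(10)(5.3) = 601.0 J
½mv² = mgh − W_f = 729.00 − 601.0 = 127.98 J
v = √(2 × 127.98/27) = 3.079 m/s

v = 3.1 m/s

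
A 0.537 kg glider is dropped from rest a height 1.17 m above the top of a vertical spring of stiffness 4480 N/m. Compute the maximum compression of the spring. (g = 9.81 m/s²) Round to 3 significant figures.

x = 0.0536 m

Measuring PE from the top of the relaxed spring, at max compression the glider has dropped H + x with zero KE, so:
mg(H + x) = ½kx²
½(4480)x² − (0.537)(9.81)x − (0.537)(9.81)(1.17) = 0
2240x² − 5.268x − 6.164 = 0
x = [5.268 + √(27.75 + 55225)]/(2 × 2240) = 0.05364 m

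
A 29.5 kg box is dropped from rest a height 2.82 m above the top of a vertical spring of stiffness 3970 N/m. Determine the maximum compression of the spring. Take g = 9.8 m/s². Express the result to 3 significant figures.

Take the reference level at the top of the uncompressed spring. At max compression the box has fallen H + x and is momentarily at rest:
mg(H + x) = ½kx²
½(3970)x² − (29.5)(9.8)x − (29.5)(9.8)(2.82) = 0
1985x² − 289.1x − 815.3 = 0
x = [289.1 + √(83579 + 6.4732e+06)]/(2 × 1985) = 0.7178 m

x = 0.718 m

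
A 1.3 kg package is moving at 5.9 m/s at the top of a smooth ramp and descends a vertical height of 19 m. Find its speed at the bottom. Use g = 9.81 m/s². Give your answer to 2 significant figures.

By conservation of mechanical energy, ½mv₀² + mgh = ½mv²
v² = v₀² + 2gh = (5.9)² + 2(9.81)(19) = 407.59
v = √407.59 = 20.19 m/s

v = 20 m/s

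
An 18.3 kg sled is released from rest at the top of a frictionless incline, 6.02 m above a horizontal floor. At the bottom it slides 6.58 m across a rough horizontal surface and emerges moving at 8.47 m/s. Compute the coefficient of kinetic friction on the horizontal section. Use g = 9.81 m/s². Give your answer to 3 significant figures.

μ_k = 0.359

Applying the work–energy principle:
mgh = ½mv² + μ_k m g d
mgh = 1080.7 J; ½mv² = 656.43 J
W_f = 1080.7 − 656.43 = 424.3 J
μ_k = W_f/(mg·d) = 424.3/(179.5 × 6.58) = 0.3592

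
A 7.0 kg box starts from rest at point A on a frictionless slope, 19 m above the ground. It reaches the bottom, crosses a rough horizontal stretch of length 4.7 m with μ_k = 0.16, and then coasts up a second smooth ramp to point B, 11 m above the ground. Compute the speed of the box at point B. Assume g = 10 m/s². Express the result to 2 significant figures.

Energy at A: mgh₁ = (7.0)(10)(19) = 1330.0 J
Friction loss: W_f = μ_k mg d = 52.64 J
At B: ½mv² + mgh₂ = mgh₁ − W_f
½mv² = 1330.0 − 52.64 − 770.00 = 507.36 J
v = √(2 × 507.36/7.0) = 12.04 m/s

v = 12 m/s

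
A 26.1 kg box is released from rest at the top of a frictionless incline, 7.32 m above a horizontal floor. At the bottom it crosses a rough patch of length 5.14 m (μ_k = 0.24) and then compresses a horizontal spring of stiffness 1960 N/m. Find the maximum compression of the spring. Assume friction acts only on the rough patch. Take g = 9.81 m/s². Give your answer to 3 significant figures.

x = 1.26 m

Initial energy: E₁ = mgh = (26.1)(9.81)(7.32) = 1874.2 J
Friction removes W_f = μ_k mg d = (0.24)(26.1)(9.81)(5.14) = 315.9 J
Energy reaching the spring: E = 1874.2 − 315.9 = 1558.4 J
At max compression ½kx² = E ⇒ x = √(2E/k) = √(2 × 1558.4/1960) = 1.261 m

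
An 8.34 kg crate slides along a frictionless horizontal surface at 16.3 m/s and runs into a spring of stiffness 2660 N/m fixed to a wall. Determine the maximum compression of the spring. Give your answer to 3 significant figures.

x = 0.913 m

At max compression the crate is momentarily at rest: ½mv² = ½kx²
x = v√(m/k) = 16.3 × √(8.34/2660) = 0.9127 m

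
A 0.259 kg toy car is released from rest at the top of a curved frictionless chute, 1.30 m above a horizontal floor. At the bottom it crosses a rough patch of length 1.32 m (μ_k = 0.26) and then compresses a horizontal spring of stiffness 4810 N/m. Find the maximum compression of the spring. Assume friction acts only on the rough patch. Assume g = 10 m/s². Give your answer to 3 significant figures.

Initial energy: E₁ = mgh = (0.259)(10)(1.30) = 3.3670 J
Friction removes W_f = μ_k mg d = (0.26)(0.259)(10)(1.32) = 0.8889 J
Energy reaching the spring: E = 3.3670 − 0.8889 = 2.4781 J
At max compression ½kx² = E ⇒ x = √(2E/k) = √(2 × 2.4781/4810) = 0.03210 m

x = 0.0321 m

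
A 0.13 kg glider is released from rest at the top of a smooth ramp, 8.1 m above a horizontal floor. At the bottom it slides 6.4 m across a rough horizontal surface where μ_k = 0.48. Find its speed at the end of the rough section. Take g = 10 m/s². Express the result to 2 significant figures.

Energy at the top = energy at the end + work done against friction:
mgh = ½mv² + μ_k m g d
W_f = μ_k mg d = (0.48)(0.13)(10)(6.4) = 3.994 J
½mv² = mgh − W_f = 10.530 − 3.994 = 6.5364 J
v = √(2 × 6.5364/0.13) = 10.03 m/s

v = 10 m/s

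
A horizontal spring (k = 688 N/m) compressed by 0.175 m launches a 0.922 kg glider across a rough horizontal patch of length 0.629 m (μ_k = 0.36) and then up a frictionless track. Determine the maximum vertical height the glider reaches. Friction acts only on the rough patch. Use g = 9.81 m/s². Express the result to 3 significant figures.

h = 0.938 m

Spring energy: E₀ = ½kx² = ½(688)(0.175)² = 10.535 J
Friction: W_f = μ_k mg d = (0.36)(0.922)(9.81)(0.629) = 2.048 J
Energy at base of ramp: E = 10.535 − 2.048 = 8.4869 J
At max height all remaining energy is PE: mgh = E ⇒ h = E/(mg) = 8.4869/(0.922 × 9.81) = 0.9383 m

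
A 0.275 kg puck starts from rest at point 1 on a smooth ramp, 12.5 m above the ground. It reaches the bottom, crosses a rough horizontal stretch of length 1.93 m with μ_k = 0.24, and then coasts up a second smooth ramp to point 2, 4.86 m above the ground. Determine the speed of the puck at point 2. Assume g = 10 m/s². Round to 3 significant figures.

v = 12.0 m/s

Energy at 1: mgh₁ = (0.275)(10)(12.5) = 34.375 J
Friction loss: W_f = μ_k mg d = 1.274 J
At 2: ½mv² + mgh₂ = mgh₁ − W_f
½mv² = 34.375 − 1.274 − 13.365 = 19.736 J
v = √(2 × 19.736/0.275) = 11.98 m/s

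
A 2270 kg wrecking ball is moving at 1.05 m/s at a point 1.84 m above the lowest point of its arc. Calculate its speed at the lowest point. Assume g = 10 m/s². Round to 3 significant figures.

Energy conservation between the two points: ½mv₀² + mgh = ½mv²
v² = v₀² + 2gh = (1.05)² + 2(10)(1.84) = 37.903
v = √37.903 = 6.157 m/s

v = 6.16 m/s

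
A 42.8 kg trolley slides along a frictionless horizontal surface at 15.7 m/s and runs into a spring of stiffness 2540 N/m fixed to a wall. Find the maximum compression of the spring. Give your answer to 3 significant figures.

x = 2.04 m

Conservation of energy between contact and max compression: ½mv² = ½kx²
x = v√(m/k) = 15.7 × √(42.8/2540) = 2.038 m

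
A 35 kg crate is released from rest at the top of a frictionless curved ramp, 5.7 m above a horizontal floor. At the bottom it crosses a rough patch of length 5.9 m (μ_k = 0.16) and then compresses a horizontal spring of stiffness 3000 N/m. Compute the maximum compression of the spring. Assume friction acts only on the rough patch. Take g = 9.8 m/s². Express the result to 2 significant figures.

x = 1.0 m

Initial energy: E₁ = mgh = (35)(9.8)(5.7) = 1955.1 J
Friction removes W_f = μ_k mg d = (0.16)(35)(9.8)(5.9) = 323.8 J
Energy reaching the spring: E = 1955.1 − 323.8 = 1631.3 J
At max compression ½kx² = E ⇒ x = √(2E/k) = √(2 × 1631.3/3000) = 1.043 m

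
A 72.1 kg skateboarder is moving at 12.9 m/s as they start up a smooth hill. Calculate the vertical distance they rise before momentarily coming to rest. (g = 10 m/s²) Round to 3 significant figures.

Setting KE at the bottom equal to PE gained: ½mv² = mgh
h = v²/(2g) = 12.9²/(2 × 10) = 8.320 m

h = 8.32 m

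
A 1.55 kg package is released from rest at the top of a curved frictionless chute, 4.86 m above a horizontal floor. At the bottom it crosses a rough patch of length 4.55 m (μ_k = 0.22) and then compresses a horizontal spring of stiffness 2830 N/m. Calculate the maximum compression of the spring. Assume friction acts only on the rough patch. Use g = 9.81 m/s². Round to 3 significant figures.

x = 0.204 m

Initial energy: E₁ = mgh = (1.55)(9.81)(4.86) = 73.899 J
Friction removes W_f = μ_k mg d = (0.22)(1.55)(9.81)(4.55) = 15.22 J
Energy reaching the spring: E = 73.899 − 15.22 = 58.678 J
At max compression ½kx² = E ⇒ x = √(2E/k) = √(2 × 58.678/2830) = 0.2036 m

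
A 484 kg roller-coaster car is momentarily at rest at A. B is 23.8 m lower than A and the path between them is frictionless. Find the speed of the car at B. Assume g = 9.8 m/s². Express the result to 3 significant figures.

v = 21.6 m/s

Equating total energy at the two states: mgh = ½mv²
v = √(2gh) = √(2 × 9.8 × 23.8) = √466.48 = 21.60 m/s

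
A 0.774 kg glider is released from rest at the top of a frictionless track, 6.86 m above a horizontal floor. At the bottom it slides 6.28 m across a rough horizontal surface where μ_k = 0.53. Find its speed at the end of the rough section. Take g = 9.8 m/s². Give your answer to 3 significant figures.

v = 8.32 m/s

Applying the work–energy principle:
mgh = ½mv² + μ_k m g d
W_f = μ_k mg d = (0.53)(0.774)(9.8)(6.28) = 25.25 J
½mv² = mgh − W_f = 52.034 − 25.25 = 26.788 J
v = √(2 × 26.788/0.774) = 8.320 m/s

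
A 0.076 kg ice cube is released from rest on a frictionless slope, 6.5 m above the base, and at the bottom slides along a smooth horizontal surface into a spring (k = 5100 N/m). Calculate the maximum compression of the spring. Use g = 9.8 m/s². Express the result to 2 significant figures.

x = 0.044 m

Energy conservation (no friction) from release to max compression: mgh = ½kx²
x = √(2mgh/k) = √(2 × 0.076 × 9.8 × 6.5 / 5100) = 0.04357 m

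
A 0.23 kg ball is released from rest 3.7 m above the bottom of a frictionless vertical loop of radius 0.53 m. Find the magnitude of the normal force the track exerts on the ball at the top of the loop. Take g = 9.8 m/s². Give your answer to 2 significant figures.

N = 20 N

Energy from release to top (height 2r): mgh = ½mv_top² + mg(2r)
v_top² = 2g(h − 2r) = 2(9.8)(3.7 − 1.060) = 51.744 m²/s²
At the top, both N and weight point toward the centre: N + mg = mv_top²/r
N = m(v_top²/r − g) = 0.23(51.744/0.53 − 9.8) = 20.20 N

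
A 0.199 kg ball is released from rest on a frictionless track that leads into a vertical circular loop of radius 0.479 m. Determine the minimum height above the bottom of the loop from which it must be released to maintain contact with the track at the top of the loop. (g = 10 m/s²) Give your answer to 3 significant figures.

h = 1.20 m

At the top, for minimum speed gravity alone supplies the centripetal force: mg = mv_top²/r ⇒ v_top² = gr = 4.790 m²/s²
Energy conservation from release height h to the top (height 2r): mgh = ½mv_top² + mg(2r)
h = v_top²/(2g) + 2r = r/2 + 2r = 5r/2 = 1.198 m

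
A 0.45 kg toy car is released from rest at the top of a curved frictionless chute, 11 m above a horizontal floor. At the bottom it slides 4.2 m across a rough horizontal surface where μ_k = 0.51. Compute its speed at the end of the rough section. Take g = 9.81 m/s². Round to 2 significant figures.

Energy bookkeeping (friction removes W_f = μ_k N d):
mgh = ½mv² + μ_k m g d
W_f = μ_k mg d = (0.51)(0.45)(9.81)(4.2) = 9.456 J
½mv² = mgh − W_f = 48.559 − 9.456 = 39.104 J
v = √(2 × 39.104/0.45) = 13.18 m/s

v = 13 m/s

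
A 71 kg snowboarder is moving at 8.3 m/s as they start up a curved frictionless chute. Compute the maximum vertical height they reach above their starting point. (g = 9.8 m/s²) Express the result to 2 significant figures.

By energy conservation, ½mv² = mgh
h = v²/(2g) = 8.3²/(2 × 9.8) = 3.515 m

h = 3.5 m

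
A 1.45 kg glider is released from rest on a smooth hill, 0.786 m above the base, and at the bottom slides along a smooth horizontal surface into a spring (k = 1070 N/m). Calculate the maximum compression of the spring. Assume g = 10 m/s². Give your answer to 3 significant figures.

At max compression the glider is momentarily at rest: mgh = ½kx²
x = √(2mgh/k) = √(2 × 1.45 × 10 × 0.786 / 1070) = 0.1460 m

x = 0.146 m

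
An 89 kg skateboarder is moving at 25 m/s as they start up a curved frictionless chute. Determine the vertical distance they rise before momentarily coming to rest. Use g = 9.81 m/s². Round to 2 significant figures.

Setting KE at the bottom equal to PE gained: ½mv² = mgh
h = v²/(2g) = 25²/(2 × 9.81) = 31.86 m

h = 32 m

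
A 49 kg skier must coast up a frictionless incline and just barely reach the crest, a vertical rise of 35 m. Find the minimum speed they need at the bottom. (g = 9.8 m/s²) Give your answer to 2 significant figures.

At the top they are momentarily at rest, so all KE converts to PE: ½mv² = mgh
v = √(2gh) = √(2 × 9.8 × 35) = 26.19 m/s

v = 26 m/s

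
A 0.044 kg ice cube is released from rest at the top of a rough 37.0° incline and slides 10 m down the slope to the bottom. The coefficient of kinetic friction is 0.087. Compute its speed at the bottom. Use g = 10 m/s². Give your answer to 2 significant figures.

Taking the bottom as reference, mgh = ½mv² + μ_k N L with h = L sinθ, N = mg cosθ:
mgh = mgL sinθ = (0.044)(10)(10)sin37.0° = 2.6480 J
W_f = μ_k mg cosθ · L = (0.087)(0.044)(10)cos37.0°·10 = 0.3057 J
½mv² = 2.6480 − 0.3057 = 2.3423 J
v = √(2 × 2.3423/0.044) = 10.32 m/s

v = 10 m/s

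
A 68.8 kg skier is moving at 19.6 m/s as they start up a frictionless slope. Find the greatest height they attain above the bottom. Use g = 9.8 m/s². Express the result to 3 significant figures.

Setting KE at the bottom equal to PE gained: ½mv² = mgh
h = v²/(2g) = 19.6²/(2 × 9.8) = 19.60 m

h = 19.6 m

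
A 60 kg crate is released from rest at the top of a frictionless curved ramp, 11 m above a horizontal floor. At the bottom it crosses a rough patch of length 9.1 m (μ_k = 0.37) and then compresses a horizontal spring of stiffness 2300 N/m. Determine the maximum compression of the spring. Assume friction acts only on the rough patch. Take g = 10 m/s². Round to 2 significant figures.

x = 2.0 m

Initial energy: E₁ = mgh = (60)(10)(11) = 6600.0 J
Friction removes W_f = μ_k mg d = (0.37)(60)(10)(9.1) = 2020 J
Energy reaching the spring: E = 6600.0 − 2020 = 4579.8 J
At max compression ½kx² = E ⇒ x = √(2E/k) = √(2 × 4579.8/2300) = 1.996 m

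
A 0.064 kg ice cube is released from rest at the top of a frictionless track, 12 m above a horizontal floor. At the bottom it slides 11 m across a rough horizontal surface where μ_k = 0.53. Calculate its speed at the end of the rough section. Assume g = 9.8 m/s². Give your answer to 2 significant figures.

v = 11 m/s

Energy at the top = energy at the end + work done against friction:
mgh = ½mv² + μ_k m g d
W_f = μ_k mg d = (0.53)(0.064)(9.8)(11) = 3.657 J
½mv² = mgh − W_f = 7.5264 − 3.657 = 3.8698 J
v = √(2 × 3.8698/0.064) = 11.00 m/s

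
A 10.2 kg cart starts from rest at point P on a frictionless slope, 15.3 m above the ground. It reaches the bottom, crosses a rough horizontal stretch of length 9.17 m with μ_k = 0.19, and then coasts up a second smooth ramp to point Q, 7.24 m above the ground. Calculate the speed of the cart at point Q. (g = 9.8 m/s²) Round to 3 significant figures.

Energy at P: mgh₁ = (10.2)(9.8)(15.3) = 1529.4 J
Friction loss: W_f = μ_k mg d = 174.2 J
At Q: ½mv² + mgh₂ = mgh₁ − W_f
½mv² = 1529.4 − 174.2 − 723.71 = 631.52 J
v = √(2 × 631.52/10.2) = 11.13 m/s

v = 11.1 m/s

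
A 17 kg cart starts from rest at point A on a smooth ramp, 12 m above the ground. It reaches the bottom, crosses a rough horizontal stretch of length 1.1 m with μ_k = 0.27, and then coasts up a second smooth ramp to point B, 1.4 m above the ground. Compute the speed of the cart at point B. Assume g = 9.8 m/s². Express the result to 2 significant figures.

Energy at A: mgh₁ = (17)(9.8)(12) = 1999.2 J
Friction loss: W_f = μ_k mg d = 49.48 J
At B: ½mv² + mgh₂ = mgh₁ − W_f
½mv² = 1999.2 − 49.48 − 233.24 = 1716.5 J
v = √(2 × 1716.5/17) = 14.21 m/s

v = 14 m/s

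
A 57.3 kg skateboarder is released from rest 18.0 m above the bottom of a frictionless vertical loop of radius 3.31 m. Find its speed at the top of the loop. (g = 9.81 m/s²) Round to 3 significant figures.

v = 14.9 m/s

Energy conservation: mgh = ½mv_top² + mg(2r)
v_top² = 2g(h − 2r) = 2(9.81)(18.0 − 6.620) = 223.3
v_top = 14.94 m/s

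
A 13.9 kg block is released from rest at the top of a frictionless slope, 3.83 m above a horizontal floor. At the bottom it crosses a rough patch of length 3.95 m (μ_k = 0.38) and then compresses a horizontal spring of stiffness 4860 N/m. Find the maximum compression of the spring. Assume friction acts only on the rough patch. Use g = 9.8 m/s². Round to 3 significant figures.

x = 0.361 m

Initial energy: E₁ = mgh = (13.9)(9.8)(3.83) = 521.72 J
Friction removes W_f = μ_k mg d = (0.38)(13.9)(9.8)(3.95) = 204.5 J
Energy reaching the spring: E = 521.72 − 204.5 = 317.26 J
At max compression ½kx² = E ⇒ x = √(2E/k) = √(2 × 317.26/4860) = 0.3613 m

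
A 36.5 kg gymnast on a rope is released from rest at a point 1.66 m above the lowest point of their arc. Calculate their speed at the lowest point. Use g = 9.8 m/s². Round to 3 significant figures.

v = 5.70 m/s

By conservation of mechanical energy, mgh = ½mv²
v = √(2gh) = √(2 × 9.8 × 1.66) = √32.536 = 5.704 m/s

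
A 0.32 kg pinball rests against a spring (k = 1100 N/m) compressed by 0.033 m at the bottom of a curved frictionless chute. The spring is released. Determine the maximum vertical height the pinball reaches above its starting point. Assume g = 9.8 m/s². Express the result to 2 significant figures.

Energy conservation from release to the highest point: ½kx² = mgh
h = kx²/(2mg) = (1100)(0.033)²/(2 × 0.32 × 9.8) = 0.1910 m

h = 0.19 m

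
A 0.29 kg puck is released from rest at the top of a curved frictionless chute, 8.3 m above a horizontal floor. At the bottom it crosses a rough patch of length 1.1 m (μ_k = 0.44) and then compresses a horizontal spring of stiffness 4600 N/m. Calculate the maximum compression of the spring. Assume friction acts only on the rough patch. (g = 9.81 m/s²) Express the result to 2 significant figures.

Initial energy: E₁ = mgh = (0.29)(9.81)(8.3) = 23.613 J
Friction removes W_f = μ_k mg d = (0.44)(0.29)(9.81)(1.1) = 1.377 J
Energy reaching the spring: E = 23.613 − 1.377 = 22.236 J
At max compression ½kx² = E ⇒ x = √(2E/k) = √(2 × 22.236/4600) = 0.09832 m

x = 0.098 m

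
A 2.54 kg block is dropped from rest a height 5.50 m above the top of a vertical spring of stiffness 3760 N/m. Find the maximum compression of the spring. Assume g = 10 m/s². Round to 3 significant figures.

Let x be the compression. The total drop is H + x, and the block is instantaneously at rest at max compression, so energy conservation gives:
mg(H + x) = ½kx²
½(3760)x² − (2.54)(10)x − (2.54)(10)(5.50) = 0
1880x² − 25.40x − 139.7 = 0
x = [25.40 + √(645.2 + 1.0505e+06)]/(2 × 1880) = 0.2794 m

x = 0.279 m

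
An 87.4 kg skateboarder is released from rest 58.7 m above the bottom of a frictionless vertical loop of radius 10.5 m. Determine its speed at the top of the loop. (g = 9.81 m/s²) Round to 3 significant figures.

v = 27.2 m/s

Energy conservation: mgh = ½mv_top² + mg(2r)
v_top² = 2g(h − 2r) = 2(9.81)(58.7 − 21.00) = 739.7
v_top = 27.20 m/s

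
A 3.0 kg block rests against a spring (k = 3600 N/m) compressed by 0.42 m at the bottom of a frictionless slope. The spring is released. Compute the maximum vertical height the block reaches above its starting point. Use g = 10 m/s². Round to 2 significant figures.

h = 11 m

All spring PE becomes gravitational PE at the highest point: ½kx² = mgh
h = kx²/(2mg) = (3600)(0.42)²/(2 × 3.0 × 10) = 10.58 m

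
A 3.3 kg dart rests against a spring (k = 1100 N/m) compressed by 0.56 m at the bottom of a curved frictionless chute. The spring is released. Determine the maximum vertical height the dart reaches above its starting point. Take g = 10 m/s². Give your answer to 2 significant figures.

Energy conservation from release to the highest point: ½kx² = mgh
h = kx²/(2mg) = (1100)(0.56)²/(2 × 3.3 × 10) = 5.227 m

h = 5.2 m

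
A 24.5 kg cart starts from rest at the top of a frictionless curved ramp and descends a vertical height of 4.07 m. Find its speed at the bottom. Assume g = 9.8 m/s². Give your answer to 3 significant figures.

Mechanical energy is conserved (no friction): mgh = ½mv²
v = √(2gh) = √(2 × 9.8 × 4.07) = √79.772 = 8.932 m/s

v = 8.93 m/s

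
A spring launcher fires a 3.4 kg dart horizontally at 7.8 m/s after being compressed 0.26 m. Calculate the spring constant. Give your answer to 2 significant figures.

Spring PE at full compression equals KE at release: ½kx² = ½mv²
k = mv²/x² = (3.4)(7.8)²/(0.26)² = 3060 N/m

k = 3100 N/m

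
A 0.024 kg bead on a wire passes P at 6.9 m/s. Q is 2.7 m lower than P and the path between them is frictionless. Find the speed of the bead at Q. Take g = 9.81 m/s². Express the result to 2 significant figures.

By conservation of mechanical energy, ½mv₀² + mgh = ½mv²
The mass cancels from both sides.
v² = v₀² + 2gh = (6.9)² + 2(9.81)(2.7) = 100.58
v = √100.58 = 10.03 m/s

v = 10 m/s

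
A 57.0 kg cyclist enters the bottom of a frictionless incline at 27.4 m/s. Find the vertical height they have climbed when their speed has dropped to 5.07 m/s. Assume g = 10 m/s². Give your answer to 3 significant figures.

h = 36.3 m

Energy balance between the two points: ½mv₁² = ½mv₂² + mgh
h = (v₁² − v₂²)/(2g) = (27.4² − 5.07²)/(2 × 10) = 36.25 m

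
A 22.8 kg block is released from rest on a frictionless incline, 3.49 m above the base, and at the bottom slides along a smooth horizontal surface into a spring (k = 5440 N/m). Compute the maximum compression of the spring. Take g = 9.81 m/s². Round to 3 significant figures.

x = 0.536 m

At max compression the block is momentarily at rest: mgh = ½kx²
x = √(2mgh/k) = √(2 × 22.8 × 9.81 × 3.49 / 5440) = 0.5357 m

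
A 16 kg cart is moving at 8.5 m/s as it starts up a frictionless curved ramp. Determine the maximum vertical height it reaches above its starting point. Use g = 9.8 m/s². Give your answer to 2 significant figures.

By energy conservation, ½mv² = mgh
h = v²/(2g) = 8.5²/(2 × 9.8) = 3.686 m

h = 3.7 m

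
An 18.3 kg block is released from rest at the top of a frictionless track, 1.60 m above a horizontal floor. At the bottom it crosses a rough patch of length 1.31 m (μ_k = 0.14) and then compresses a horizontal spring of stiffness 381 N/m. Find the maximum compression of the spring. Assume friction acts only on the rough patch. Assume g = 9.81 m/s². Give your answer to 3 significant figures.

Initial energy: E₁ = mgh = (18.3)(9.81)(1.60) = 287.24 J
Friction removes W_f = μ_k mg d = (0.14)(18.3)(9.81)(1.31) = 32.92 J
Energy reaching the spring: E = 287.24 − 32.92 = 254.31 J
At max compression ½kx² = E ⇒ x = √(2E/k) = √(2 × 254.31/381) = 1.155 m

x = 1.16 m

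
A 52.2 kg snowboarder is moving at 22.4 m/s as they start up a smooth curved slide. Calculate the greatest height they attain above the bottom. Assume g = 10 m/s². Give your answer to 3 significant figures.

h = 25.1 m

By energy conservation, ½mv² = mgh
h = v²/(2g) = 22.4²/(2 × 10) = 25.09 m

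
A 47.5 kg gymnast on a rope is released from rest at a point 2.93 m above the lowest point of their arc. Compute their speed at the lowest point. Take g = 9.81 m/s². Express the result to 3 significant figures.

Mechanical energy is conserved (no friction): mgh = ½mv²
v = √(2gh) = √(2 × 9.81 × 2.93) = √57.487 = 7.582 m/s

v = 7.58 m/s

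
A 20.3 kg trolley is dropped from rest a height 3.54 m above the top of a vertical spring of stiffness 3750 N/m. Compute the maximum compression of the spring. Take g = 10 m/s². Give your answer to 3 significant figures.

Measuring PE from the top of the relaxed spring, at max compression the trolley has dropped H + x with zero KE, so:
mg(H + x) = ½kx²
½(3750)x² − (20.3)(10)x − (20.3)(10)(3.54) = 0
1875x² − 203.0x − 718.6 = 0
x = [203.0 + √(41209 + 5.3896e+06)]/(2 × 1875) = 0.6756 m

x = 0.676 m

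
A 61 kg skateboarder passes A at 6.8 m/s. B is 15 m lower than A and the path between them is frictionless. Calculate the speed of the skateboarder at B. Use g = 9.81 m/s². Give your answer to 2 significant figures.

Equating total energy at the two states: ½mv₀² + mgh = ½mv²
The mass cancels from both sides.
v² = v₀² + 2gh = (6.8)² + 2(9.81)(15) = 340.54
v = √340.54 = 18.45 m/s

v = 18 m/s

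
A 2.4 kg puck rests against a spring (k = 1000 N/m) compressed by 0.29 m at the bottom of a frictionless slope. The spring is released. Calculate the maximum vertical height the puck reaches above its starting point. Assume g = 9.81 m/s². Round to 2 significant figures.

h = 1.8 m

Energy conservation from release to the highest point: ½kx² = mgh
h = kx²/(2mg) = (1000)(0.29)²/(2 × 2.4 × 9.81) = 1.786 m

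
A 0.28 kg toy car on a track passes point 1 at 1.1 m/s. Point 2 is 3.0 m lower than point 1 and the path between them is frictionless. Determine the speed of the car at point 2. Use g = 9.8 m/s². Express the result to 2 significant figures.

v = 7.7 m/s

Equating total energy at the two states: ½mv₀² + mgh = ½mv²
The mass cancels from both sides.
v² = v₀² + 2gh = (1.1)² + 2(9.8)(3.0) = 60.010
v = √60.010 = 7.747 m/s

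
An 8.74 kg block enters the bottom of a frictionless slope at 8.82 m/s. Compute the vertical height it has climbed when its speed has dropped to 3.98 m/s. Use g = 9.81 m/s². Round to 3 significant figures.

Conservation of energy: ½mv₁² = ½mv₂² + mgh
h = (v₁² − v₂²)/(2g) = (8.82² − 3.98²)/(2 × 9.81) = 3.158 m

h = 3.16 m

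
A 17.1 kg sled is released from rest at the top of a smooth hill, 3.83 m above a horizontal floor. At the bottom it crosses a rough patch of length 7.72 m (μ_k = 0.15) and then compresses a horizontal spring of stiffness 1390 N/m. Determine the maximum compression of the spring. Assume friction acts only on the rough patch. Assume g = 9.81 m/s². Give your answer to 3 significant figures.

Initial energy: E₁ = mgh = (17.1)(9.81)(3.83) = 642.49 J
Friction removes W_f = μ_k mg d = (0.15)(17.1)(9.81)(7.72) = 194.3 J
Energy reaching the spring: E = 642.49 − 194.3 = 448.23 J
At max compression ½kx² = E ⇒ x = √(2E/k) = √(2 × 448.23/1390) = 0.8031 m

x = 0.803 m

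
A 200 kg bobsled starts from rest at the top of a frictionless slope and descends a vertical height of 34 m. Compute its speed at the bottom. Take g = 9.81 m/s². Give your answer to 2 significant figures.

Equating total energy at the two states: mgh = ½mv²
v = √(2gh) = √(2 × 9.81 × 34) = √667.08 = 25.83 m/s

v = 26 m/s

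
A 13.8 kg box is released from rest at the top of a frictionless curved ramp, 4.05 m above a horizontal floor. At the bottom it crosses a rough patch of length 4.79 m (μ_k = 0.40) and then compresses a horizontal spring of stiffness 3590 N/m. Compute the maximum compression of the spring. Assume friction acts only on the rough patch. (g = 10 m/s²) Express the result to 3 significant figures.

x = 0.405 m

Initial energy: E₁ = mgh = (13.8)(10)(4.05) = 558.90 J
Friction removes W_f = μ_k mg d = (0.40)(13.8)(10)(4.79) = 264.4 J
Energy reaching the spring: E = 558.90 − 264.4 = 294.49 J
At max compression ½kx² = E ⇒ x = √(2E/k) = √(2 × 294.49/3590) = 0.4050 m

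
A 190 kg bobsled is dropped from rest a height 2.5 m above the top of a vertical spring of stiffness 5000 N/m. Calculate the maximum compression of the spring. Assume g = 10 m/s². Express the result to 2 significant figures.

Take the reference level at the top of the uncompressed spring. At max compression the bobsled has fallen H + x and is momentarily at rest:
mg(H + x) = ½kx²
½(5000)x² − (190)(10)x − (190)(10)(2.5) = 0
2500x² − 1900x − 4750 = 0
x = [1900 + √(3.610e+06 + 4.7500e+07)]/(2 × 2500) = 1.810 m

x = 1.8 m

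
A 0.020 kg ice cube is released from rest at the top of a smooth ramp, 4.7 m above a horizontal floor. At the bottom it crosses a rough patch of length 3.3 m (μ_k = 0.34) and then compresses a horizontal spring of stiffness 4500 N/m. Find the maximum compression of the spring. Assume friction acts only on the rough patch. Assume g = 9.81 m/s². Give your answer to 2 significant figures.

Initial energy: E₁ = mgh = (0.020)(9.81)(4.7) = 0.92214 J
Friction removes W_f = μ_k mg d = (0.34)(0.020)(9.81)(3.3) = 0.2201 J
Energy reaching the spring: E = 0.92214 − 0.2201 = 0.70200 J
At max compression ½kx² = E ⇒ x = √(2E/k) = √(2 × 0.70200/4500) = 0.01766 m

x = 0.018 m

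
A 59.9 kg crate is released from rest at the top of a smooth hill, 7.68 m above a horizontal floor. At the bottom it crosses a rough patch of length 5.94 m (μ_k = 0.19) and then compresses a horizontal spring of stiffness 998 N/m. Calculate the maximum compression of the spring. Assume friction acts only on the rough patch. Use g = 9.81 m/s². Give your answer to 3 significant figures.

x = 2.78 m

Initial energy: E₁ = mgh = (59.9)(9.81)(7.68) = 4512.9 J
Friction removes W_f = μ_k mg d = (0.19)(59.9)(9.81)(5.94) = 663.2 J
Energy reaching the spring: E = 4512.9 − 663.2 = 3849.7 J
At max compression ½kx² = E ⇒ x = √(2E/k) = √(2 × 3849.7/998) = 2.778 m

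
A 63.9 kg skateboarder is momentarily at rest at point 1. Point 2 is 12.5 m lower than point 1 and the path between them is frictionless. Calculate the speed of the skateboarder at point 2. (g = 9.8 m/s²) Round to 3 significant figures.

Energy conservation between the two points: mgh = ½mv²
v = √(2gh) = √(2 × 9.8 × 12.5) = √245.00 = 15.65 m/s

v = 15.7 m/s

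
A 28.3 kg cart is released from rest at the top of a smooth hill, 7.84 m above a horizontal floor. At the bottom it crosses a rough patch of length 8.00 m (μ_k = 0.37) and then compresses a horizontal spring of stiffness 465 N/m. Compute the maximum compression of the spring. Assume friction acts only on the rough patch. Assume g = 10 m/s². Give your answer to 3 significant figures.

Initial energy: E₁ = mgh = (28.3)(10)(7.84) = 2218.7 J
Friction removes W_f = μ_k mg d = (0.37)(28.3)(10)(8.00) = 837.7 J
Energy reaching the spring: E = 2218.7 − 837.7 = 1381.0 J
At max compression ½kx² = E ⇒ x = √(2E/k) = √(2 × 1381.0/465) = 2.437 m

x = 2.44 m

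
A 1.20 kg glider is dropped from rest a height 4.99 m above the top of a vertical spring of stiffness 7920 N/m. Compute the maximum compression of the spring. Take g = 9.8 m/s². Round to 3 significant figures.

Measuring PE from the top of the relaxed spring, at max compression the glider has dropped H + x with zero KE, so:
mg(H + x) = ½kx²
½(7920)x² − (1.20)(9.8)x − (1.20)(9.8)(4.99) = 0
3960x² − 11.76x − 58.68 = 0
x = [11.76 + √(138.3 + 929529)]/(2 × 3960) = 0.1232 m

x = 0.123 m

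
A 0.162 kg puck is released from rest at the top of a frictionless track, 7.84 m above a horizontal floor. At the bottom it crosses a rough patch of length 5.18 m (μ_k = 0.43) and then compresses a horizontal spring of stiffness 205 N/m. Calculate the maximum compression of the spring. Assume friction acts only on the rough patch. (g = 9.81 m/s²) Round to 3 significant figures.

Initial energy: E₁ = mgh = (0.162)(9.81)(7.84) = 12.459 J
Friction removes W_f = μ_k mg d = (0.43)(0.162)(9.81)(5.18) = 3.540 J
Energy reaching the spring: E = 12.459 − 3.540 = 8.9197 J
At max compression ½kx² = E ⇒ x = √(2E/k) = √(2 × 8.9197/205) = 0.2950 m

x = 0.295 m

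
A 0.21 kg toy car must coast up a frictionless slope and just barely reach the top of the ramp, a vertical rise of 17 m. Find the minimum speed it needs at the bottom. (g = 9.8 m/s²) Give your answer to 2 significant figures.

At the top it is momentarily at rest, so all KE converts to PE: ½mv² = mgh
v = √(2gh) = √(2 × 9.8 × 17) = 18.25 m/s

v = 18 m/s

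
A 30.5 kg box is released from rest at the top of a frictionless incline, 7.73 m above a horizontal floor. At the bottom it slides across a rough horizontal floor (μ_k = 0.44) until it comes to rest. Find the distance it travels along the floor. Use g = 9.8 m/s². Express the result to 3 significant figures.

d = 17.6 m

Energy bookkeeping (friction removes W_f = μ_k N d):
At rest all PE has been dissipated by friction: mgh = μ_k m g d
d = h/μ_k = 7.73/0.44 = 17.57 m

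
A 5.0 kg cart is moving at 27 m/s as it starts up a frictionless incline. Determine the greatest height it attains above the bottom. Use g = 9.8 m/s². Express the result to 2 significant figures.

h = 37 m

Setting KE at the bottom equal to PE gained: ½mv² = mgh
h = v²/(2g) = 27²/(2 × 9.8) = 37.19 m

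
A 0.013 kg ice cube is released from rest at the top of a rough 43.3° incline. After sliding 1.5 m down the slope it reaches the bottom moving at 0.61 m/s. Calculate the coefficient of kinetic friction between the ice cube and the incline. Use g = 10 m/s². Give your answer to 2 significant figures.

mgh = ½mv² + μ_k (mg cosθ) L, with h = L sinθ
mgL sinθ = 0.13373 J; ½mv² = 0.0024186 J
W_f = 0.13373 − 0.0024186 = 0.1313 J
μ_k = W_f/(mg cosθ · L) = 0.1313/(0.09461 × 1.5) = 0.9253

μ_k = 0.93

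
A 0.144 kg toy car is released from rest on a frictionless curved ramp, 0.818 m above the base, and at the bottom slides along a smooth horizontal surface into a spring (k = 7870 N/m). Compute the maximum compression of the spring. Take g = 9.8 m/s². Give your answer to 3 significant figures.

x = 0.0171 m

Gravitational PE at the top equals spring PE at max compression: mgh = ½kx²
x = √(2mgh/k) = √(2 × 0.144 × 9.8 × 0.818 / 7870) = 0.01713 m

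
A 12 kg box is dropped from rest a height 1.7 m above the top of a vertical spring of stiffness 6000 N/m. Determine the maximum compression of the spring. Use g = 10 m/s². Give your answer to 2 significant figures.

Let x be the compression. The total drop is H + x, and the box is instantaneously at rest at max compression, so energy conservation gives:
mg(H + x) = ½kx²
½(6000)x² − (12)(10)x − (12)(10)(1.7) = 0
3000x² − 120.0x − 204.0 = 0
x = [120.0 + √(14400 + 2.4480e+06)]/(2 × 3000) = 0.2815 m

x = 0.28 m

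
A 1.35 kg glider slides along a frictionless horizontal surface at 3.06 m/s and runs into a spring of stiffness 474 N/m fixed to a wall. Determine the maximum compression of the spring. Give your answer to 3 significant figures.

Conservation of energy between contact and max compression: ½mv² = ½kx²
x = v√(m/k) = 3.06 × √(1.35/474) = 0.1633 m

x = 0.163 m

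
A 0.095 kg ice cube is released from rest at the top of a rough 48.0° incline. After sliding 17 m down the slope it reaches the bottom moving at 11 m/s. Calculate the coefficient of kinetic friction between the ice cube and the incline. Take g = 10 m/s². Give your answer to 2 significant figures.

Energy balance down the incline: mg L sinθ − ½mv² = μ_k (mg cosθ) L
mgL sinθ = 12.002 J; ½mv² = 5.7475 J
W_f = 12.002 − 5.7475 = 6.254 J
μ_k = W_f/(mg cosθ · L) = 6.254/(0.6357 × 17) = 0.5788

μ_k = 0.58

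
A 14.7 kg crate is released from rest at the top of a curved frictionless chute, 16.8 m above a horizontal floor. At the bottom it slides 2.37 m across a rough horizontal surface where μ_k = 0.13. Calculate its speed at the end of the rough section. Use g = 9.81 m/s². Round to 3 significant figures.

v = 18.0 m/s

Energy at the top = energy at the end + work done against friction:
mgh = ½mv² + μ_k m g d
W_f = μ_k mg d = (0.13)(14.7)(9.81)(2.37) = 44.43 J
½mv² = mgh − W_f = 2422.7 − 44.43 = 2378.2 J
v = √(2 × 2378.2/14.7) = 17.99 m/s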